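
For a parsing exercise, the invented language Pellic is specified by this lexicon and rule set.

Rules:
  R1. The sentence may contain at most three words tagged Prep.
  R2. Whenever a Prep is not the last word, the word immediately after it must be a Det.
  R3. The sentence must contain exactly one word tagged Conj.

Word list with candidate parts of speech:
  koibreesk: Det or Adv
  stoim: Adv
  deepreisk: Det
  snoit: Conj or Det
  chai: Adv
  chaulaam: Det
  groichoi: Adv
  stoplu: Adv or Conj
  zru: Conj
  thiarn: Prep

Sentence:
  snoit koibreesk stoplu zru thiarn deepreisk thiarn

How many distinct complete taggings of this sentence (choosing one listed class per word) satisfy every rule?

Candidates per position — 1:snoit {Conj,Det}; 2:koibreesk {Det,Adv}; 3:stoplu {Adv,Conj}; 4:zru {Conj}; 5:thiarn {Prep}; 6:deepreisk {Det}; 7:thiarn {Prep}.
There are 8 candidate sequences in total.
The sequences that satisfy every rule: Det Det Adv Conj Prep Det Prep; Det Adv Adv Conj Prep Det Prep.
Count = 2.

2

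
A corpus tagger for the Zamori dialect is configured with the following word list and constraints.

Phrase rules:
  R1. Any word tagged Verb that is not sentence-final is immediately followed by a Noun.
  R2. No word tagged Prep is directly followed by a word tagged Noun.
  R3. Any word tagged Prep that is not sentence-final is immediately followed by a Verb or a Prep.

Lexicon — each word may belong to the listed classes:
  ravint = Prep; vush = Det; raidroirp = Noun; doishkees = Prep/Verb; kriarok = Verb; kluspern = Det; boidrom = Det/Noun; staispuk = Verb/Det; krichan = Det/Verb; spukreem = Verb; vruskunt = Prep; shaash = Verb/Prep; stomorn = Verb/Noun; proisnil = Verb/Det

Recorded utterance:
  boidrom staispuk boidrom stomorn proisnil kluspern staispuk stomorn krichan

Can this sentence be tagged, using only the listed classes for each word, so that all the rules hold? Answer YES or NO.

YES

Candidates per position — 1:boidrom {Det,Noun}; 2:staispuk {Verb,Det}; 3:boidrom {Det,Noun}; 4:stomorn {Verb,Noun}; 5:proisnil {Verb,Det}; 6:kluspern {Det}; 7:staispuk {Verb,Det}; 8:stomorn {Verb,Noun}; 9:krichan {Det,Verb}.
One satisfying assignment: Det Det Noun Noun Det Det Det Noun Verb.
Rule-by-rule: rule 1 satisfied; rule 2 satisfied; rule 3 satisfied.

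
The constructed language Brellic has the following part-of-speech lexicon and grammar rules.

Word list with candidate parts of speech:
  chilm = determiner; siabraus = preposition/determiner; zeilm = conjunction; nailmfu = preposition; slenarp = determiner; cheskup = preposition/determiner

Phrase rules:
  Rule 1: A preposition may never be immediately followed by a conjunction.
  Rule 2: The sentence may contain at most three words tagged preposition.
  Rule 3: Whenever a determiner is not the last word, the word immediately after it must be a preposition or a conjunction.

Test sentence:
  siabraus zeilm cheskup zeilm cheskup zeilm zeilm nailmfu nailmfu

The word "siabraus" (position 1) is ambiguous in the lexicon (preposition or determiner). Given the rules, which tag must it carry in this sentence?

Candidates per position — 1:siabraus {preposition,determiner}; 2:zeilm {conjunction}; 3:cheskup {preposition,determiner}; 4:zeilm {conjunction}; 5:cheskup {preposition,determiner}; 6:zeilm {conjunction}; 7:zeilm {conjunction}; 8:nailmfu {preposition}; 9:nailmfu {preposition}.
At position 1, choosing preposition makes rule 1 impossible to satisfy; hence determiner.
At position 3, choosing preposition makes rule 1 impossible to satisfy; hence determiner.
At position 5, choosing preposition makes rule 1 impossible to satisfy; hence determiner.
The only consistent sequence is: determiner conjunction determiner conjunction determiner conjunction conjunction preposition preposition.
Checking: rule 1 ✓; rule 2 ✓; rule 3 ✓.

determiner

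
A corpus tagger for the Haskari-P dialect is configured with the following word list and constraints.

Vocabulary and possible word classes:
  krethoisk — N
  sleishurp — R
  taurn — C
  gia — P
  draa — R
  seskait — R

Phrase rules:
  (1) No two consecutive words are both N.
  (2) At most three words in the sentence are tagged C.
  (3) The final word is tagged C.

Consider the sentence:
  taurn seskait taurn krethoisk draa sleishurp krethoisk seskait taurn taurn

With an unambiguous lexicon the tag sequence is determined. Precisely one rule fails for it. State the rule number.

Fixed tagging: C R C N R R N R C C.
Applying the rules: R1 holds, R2 violated, R3 holds.
Only rule 2 fails.

2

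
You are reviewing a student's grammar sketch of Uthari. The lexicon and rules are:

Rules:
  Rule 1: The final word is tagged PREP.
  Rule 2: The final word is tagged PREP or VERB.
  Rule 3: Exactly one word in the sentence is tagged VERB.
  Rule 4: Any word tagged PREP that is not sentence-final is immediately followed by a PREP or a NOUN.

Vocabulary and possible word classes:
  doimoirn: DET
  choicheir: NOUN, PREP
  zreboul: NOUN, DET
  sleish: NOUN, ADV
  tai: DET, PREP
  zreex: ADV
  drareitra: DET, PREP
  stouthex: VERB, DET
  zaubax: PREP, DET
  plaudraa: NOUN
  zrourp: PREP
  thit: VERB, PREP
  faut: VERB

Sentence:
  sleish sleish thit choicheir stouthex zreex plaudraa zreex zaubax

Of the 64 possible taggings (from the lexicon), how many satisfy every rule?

Candidates per position — 1:sleish {NOUN,ADV}; 2:sleish {NOUN,ADV}; 3:thit {VERB,PREP}; 4:choicheir {NOUN,PREP}; 5:stouthex {VERB,DET}; 6:zreex {ADV}; 7:plaudraa {NOUN}; 8:zreex {ADV}; 9:zaubax {PREP,DET}.
There are 64 candidate sequences in total.
Checking each against the rules leaves 8 sequences.
Count = 8.

8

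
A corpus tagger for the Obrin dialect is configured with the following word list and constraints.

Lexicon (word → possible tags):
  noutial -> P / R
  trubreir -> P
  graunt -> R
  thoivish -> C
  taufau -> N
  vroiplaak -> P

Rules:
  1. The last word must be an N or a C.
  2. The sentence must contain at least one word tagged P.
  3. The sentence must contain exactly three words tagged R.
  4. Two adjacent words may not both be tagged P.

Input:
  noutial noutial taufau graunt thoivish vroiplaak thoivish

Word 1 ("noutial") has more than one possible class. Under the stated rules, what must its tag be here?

Candidates per position — 1:noutial {P,R}; 2:noutial {P,R}; 3:taufau {N}; 4:graunt {R}; 5:thoivish {C}; 6:vroiplaak {P}; 7:thoivish {C}.
Word 1 cannot be P — rule 3 would then fail for every completion. It is R.
Word 2 cannot be P — rule 3 would then fail for every completion. It is R.
The unique satisfying tagging is: R R N R C P C.
Rule-by-rule: rule 1 ok; rule 2 ok; rule 3 ok; rule 4 ok.

R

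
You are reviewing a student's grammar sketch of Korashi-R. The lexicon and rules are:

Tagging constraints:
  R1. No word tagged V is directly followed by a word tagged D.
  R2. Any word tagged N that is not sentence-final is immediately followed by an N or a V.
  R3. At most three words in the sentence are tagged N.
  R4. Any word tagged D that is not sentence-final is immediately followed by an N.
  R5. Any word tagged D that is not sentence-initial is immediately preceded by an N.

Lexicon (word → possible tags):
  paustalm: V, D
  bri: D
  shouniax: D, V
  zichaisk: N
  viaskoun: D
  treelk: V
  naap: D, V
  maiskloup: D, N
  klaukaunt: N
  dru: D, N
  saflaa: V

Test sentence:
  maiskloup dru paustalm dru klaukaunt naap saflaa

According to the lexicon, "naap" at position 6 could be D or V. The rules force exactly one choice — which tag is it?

Candidates per position — 1:maiskloup {D,N}; 2:dru {D,N}; 3:paustalm {V,D}; 4:dru {D,N}; 5:klaukaunt {N}; 6:naap {D,V}; 7:saflaa {V}.
Position 2: tagging it D would leave rule 4 unsatisfiable, so it must be N.
Position 3: tagging it D would leave rule 2 unsatisfiable, so it must be V.
Position 4: tagging it D would leave rule 1 unsatisfiable, so it must be N.
Position 6: tagging it D would leave rule 2 unsatisfiable, so it must be V.
Position 1: tagging it N would leave rule 3 unsatisfiable, so it must be D.
The only consistent sequence is: D N V N N V V.
Checking: rule 1 ✓; rule 2 ✓; rule 3 ✓; rule 4 ✓; rule 5 ✓.

V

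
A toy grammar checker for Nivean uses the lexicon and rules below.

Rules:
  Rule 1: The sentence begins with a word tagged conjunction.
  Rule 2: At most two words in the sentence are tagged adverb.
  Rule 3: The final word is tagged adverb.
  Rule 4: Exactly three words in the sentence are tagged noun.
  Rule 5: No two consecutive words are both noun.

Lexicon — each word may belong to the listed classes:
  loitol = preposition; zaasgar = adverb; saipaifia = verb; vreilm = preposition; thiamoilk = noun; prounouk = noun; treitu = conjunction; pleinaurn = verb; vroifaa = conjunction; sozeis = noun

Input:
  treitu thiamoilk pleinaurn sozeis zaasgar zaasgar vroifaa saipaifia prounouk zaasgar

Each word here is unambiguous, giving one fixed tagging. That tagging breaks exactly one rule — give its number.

2

Fixed tagging: conjunction noun verb noun adverb adverb conjunction verb noun adverb.
Checking each rule: R1 ✓, R2 ✗, R3 ✓, R4 ✓, R5 ✓.
Only rule 2 fails.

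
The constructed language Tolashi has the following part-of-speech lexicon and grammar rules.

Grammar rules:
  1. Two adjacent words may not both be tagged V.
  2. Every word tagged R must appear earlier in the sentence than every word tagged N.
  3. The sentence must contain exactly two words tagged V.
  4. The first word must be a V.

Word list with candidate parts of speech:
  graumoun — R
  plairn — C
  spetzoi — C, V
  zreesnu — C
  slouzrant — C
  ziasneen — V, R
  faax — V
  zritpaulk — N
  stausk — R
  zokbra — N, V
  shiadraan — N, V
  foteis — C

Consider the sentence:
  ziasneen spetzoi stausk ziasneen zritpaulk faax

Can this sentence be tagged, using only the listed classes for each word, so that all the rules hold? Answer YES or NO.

Candidates per position — 1:ziasneen {V,R}; 2:spetzoi {C,V}; 3:stausk {R}; 4:ziasneen {V,R}; 5:zritpaulk {N}; 6:faax {V}.
One satisfying assignment: V C R R N V.
Check: rule 1 ✓; rule 2 ✓; rule 3 ✓; rule 4 ✓.

YES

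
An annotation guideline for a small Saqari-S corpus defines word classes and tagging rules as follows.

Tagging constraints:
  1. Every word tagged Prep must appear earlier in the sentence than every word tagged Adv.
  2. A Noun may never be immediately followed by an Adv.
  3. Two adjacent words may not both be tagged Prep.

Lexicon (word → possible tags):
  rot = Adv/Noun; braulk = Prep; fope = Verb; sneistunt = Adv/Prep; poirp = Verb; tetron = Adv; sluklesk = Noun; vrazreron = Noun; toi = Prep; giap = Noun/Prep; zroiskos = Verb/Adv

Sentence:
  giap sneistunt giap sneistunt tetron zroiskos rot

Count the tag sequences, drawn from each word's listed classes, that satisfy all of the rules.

Candidates per position — 1:giap {Noun,Prep}; 2:sneistunt {Adv,Prep}; 3:giap {Noun,Prep}; 4:sneistunt {Adv,Prep}; 5:tetron {Adv}; 6:zroiskos {Verb,Adv}; 7:rot {Adv,Noun}.
There are 64 candidate sequences in total.
The sequences that satisfy every rule: Noun Prep Noun Prep Adv Verb Adv; Noun Prep Noun Prep Adv Verb Noun; Noun Prep Noun Prep Adv Adv Adv; Noun Prep Noun Prep Adv Adv Noun.
Count = 4.

4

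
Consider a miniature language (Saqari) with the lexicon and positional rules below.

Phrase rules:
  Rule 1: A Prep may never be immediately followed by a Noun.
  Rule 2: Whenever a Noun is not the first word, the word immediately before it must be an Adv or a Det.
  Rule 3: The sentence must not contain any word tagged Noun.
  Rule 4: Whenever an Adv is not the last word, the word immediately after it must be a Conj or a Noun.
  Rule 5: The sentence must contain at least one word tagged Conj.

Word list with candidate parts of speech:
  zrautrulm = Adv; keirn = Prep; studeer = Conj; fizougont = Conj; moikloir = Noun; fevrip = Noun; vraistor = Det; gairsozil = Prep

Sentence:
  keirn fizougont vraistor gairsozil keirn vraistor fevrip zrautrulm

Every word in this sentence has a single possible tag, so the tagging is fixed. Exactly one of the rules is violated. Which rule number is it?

3

Fixed tagging: Prep Conj Det Prep Prep Det Noun Adv.
Applying the rules: R1 pass, R2 pass, R3 fail, R4 pass, R5 pass.
Only rule 3 fails.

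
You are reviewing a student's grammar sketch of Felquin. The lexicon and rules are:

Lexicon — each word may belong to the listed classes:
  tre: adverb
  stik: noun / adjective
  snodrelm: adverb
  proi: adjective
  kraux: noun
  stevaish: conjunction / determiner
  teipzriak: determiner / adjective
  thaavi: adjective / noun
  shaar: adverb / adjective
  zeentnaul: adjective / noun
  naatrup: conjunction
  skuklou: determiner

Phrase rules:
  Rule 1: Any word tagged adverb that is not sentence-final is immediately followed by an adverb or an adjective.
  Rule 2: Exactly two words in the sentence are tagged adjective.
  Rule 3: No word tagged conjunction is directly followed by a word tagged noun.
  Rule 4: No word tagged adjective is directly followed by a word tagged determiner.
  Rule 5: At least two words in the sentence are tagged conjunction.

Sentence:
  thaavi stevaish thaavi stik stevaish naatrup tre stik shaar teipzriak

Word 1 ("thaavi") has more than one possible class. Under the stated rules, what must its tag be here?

noun

Candidates per position — 1:thaavi {adjective,noun}; 2:stevaish {conjunction,determiner}; 3:thaavi {adjective,noun}; 4:stik {noun,adjective}; 5:stevaish {conjunction,determiner}; 6:naatrup {conjunction}; 7:tre {adverb}; 8:stik {noun,adjective}; 9:shaar {adverb,adjective}; 10:teipzriak {determiner,adjective}.
At position 8, choosing noun makes rule 1 impossible to satisfy; hence adjective.
Position 1: the remaining choice is settled jointly with positions 2, 3, 4, 5, 9, 10 — only noun at position 1 is part of a tagging that satisfies every rule.
The unique satisfying tagging is: noun determiner noun noun conjunction conjunction adverb adjective adverb adjective.
Verifying each rule — rule 1 ✓; rule 2 ✓; rule 3 ✓; rule 4 ✓; rule 5 ✓.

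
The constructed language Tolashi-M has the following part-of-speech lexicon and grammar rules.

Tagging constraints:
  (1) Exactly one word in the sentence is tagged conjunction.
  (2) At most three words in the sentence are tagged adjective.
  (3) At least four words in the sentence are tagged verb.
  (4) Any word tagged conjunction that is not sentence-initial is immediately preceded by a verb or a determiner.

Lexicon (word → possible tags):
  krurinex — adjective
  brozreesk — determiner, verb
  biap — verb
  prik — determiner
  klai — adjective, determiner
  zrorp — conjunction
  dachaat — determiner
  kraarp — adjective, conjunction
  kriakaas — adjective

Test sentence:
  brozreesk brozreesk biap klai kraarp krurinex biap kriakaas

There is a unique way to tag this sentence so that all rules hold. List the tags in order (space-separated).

Candidates per position — 1:brozreesk {determiner,verb}; 2:brozreesk {determiner,verb}; 3:biap {verb}; 4:klai {adjective,determiner}; 5:kraarp {adjective,conjunction}; 6:krurinex {adjective}; 7:biap {verb}; 8:kriakaas {adjective}.
At position 1, choosing determiner makes rule 3 impossible to satisfy; hence verb.
At position 2, choosing determiner makes rule 3 impossible to satisfy; hence verb.
At position 5, choosing adjective makes rule 1 impossible to satisfy; hence conjunction.
At position 4, choosing adjective makes rule 4 impossible to satisfy; hence determiner.
The only consistent sequence is: verb verb verb determiner conjunction adjective verb adjective.
Check: rule 1 satisfied; rule 2 satisfied; rule 3 satisfied; rule 4 satisfied.

verb verb verb determiner conjunction adjective verb adjective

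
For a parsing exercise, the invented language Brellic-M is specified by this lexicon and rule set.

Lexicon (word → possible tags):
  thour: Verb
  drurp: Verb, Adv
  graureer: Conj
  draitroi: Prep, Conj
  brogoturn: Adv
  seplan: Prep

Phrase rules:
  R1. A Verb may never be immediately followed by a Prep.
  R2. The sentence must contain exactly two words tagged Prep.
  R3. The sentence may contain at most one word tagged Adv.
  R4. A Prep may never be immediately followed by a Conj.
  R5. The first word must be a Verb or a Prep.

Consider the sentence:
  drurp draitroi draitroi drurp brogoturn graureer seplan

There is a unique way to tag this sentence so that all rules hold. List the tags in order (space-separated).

Candidates per position — 1:drurp {Verb,Adv}; 2:draitroi {Prep,Conj}; 3:draitroi {Prep,Conj}; 4:drurp {Verb,Adv}; 5:brogoturn {Adv}; 6:graureer {Conj}; 7:seplan {Prep}.
If word 1 were Adv, no tagging could satisfy rule 3; so word 1 is Verb.
If word 2 were Prep, no tagging could satisfy rule 1; so word 2 is Conj.
If word 3 were Conj, no tagging could satisfy rule 2; so word 3 is Prep.
If word 4 were Adv, no tagging could satisfy rule 3; so word 4 is Verb.
The unique satisfying tagging is: Verb Conj Prep Verb Adv Conj Prep.
Rule-by-rule: rule 1 ok; rule 2 ok; rule 3 ok; rule 4 ok; rule 5 ok.

Verb Conj Prep Verb Adv Conj Prep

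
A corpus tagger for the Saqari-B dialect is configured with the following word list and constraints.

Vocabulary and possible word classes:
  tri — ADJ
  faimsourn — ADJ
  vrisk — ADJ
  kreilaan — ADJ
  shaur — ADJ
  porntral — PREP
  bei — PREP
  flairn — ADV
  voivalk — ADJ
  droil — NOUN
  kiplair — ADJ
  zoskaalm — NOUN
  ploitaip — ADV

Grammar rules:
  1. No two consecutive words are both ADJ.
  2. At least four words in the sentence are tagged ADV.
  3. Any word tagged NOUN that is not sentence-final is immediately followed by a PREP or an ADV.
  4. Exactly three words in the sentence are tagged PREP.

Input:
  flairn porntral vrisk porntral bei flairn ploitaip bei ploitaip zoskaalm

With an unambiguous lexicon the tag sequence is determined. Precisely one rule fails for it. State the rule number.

Fixed tagging: ADV PREP ADJ PREP PREP ADV ADV PREP ADV NOUN.
Checking each rule: R1 ✓, R2 ✓, R3 ✓, R4 ✗.
Only rule 4 fails.

4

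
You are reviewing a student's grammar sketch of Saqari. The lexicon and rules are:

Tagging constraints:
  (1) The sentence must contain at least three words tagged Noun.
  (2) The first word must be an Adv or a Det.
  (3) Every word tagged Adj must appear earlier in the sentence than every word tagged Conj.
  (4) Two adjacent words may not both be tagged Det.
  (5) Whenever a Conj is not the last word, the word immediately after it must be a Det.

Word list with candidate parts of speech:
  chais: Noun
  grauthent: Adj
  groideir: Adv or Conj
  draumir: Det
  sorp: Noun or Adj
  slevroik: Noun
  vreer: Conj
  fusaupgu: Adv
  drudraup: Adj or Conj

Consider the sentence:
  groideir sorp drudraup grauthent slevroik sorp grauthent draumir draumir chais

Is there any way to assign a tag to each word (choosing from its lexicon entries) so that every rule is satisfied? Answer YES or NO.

Candidates per position — 1:groideir {Adv,Conj}; 2:sorp {Noun,Adj}; 3:drudraup {Adj,Conj}; 4:grauthent {Adj}; 5:slevroik {Noun}; 6:sorp {Noun,Adj}; 7:grauthent {Adj}; 8:draumir {Det}; 9:draumir {Det}; 10:chais {Noun}.
Rule 4 cannot be satisfied by any choice of tags from the lexicon.
So there is no consistent tagging.

NO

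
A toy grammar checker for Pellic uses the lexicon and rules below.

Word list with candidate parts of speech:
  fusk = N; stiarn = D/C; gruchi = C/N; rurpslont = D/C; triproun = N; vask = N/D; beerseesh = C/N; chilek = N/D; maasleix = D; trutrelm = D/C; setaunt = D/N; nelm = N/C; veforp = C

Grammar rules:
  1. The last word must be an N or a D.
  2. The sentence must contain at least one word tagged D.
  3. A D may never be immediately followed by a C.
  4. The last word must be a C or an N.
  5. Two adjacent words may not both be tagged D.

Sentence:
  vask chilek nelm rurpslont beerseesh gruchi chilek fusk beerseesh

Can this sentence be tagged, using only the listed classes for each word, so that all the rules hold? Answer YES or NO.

Candidates per position — 1:vask {N,D}; 2:chilek {N,D}; 3:nelm {N,C}; 4:rurpslont {D,C}; 5:beerseesh {C,N}; 6:gruchi {C,N}; 7:chilek {N,D}; 8:fusk {N}; 9:beerseesh {C,N}.
One satisfying assignment: D N C C C N N N N.
Checking: rule 1 holds; rule 2 holds; rule 3 holds; rule 4 holds; rule 5 holds.

YES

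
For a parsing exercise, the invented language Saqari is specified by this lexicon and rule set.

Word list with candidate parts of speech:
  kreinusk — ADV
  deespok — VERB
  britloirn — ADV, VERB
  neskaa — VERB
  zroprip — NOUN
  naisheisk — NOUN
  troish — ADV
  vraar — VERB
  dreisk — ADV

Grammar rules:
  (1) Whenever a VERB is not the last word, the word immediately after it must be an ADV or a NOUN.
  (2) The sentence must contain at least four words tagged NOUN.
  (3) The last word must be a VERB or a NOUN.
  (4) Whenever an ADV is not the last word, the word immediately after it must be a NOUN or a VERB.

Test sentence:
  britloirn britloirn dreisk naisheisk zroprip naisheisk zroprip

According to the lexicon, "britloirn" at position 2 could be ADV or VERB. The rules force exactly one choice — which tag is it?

Candidates per position — 1:britloirn {ADV,VERB}; 2:britloirn {ADV,VERB}; 3:dreisk {ADV}; 4:naisheisk {NOUN}; 5:zroprip {NOUN}; 6:naisheisk {NOUN}; 7:zroprip {NOUN}.
Word 2 cannot be ADV — rule 4 would then fail for every completion. It is VERB.
Word 1 cannot be VERB — rule 1 would then fail for every completion. It is ADV.
So the tagging must be: ADV VERB ADV NOUN NOUN NOUN NOUN.
Check: rule 1 ✓; rule 2 ✓; rule 3 ✓; rule 4 ✓.

VERB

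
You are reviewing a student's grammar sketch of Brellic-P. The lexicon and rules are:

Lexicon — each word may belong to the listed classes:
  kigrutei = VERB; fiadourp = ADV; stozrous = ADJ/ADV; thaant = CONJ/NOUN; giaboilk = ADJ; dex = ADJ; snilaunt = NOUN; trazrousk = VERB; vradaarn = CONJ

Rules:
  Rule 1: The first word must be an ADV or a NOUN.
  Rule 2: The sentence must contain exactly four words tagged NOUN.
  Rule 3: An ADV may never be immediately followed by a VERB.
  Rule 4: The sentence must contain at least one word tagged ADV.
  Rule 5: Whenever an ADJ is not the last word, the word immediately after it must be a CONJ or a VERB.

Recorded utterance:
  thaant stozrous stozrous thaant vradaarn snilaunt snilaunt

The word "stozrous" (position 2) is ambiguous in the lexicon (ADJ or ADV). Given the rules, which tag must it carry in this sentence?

ADV

Candidates per position — 1:thaant {CONJ,NOUN}; 2:stozrous {ADJ,ADV}; 3:stozrous {ADJ,ADV}; 4:thaant {CONJ,NOUN}; 5:vradaarn {CONJ}; 6:snilaunt {NOUN}; 7:snilaunt {NOUN}.
Word 1 cannot be CONJ — rule 1 would then fail for every completion. It is NOUN.
Word 2 cannot be ADJ — rule 5 would then fail for every completion. It is ADV.
Word 4 cannot be CONJ — rule 2 would then fail for every completion. It is NOUN.
Word 3 cannot be ADJ — rule 5 would then fail for every completion. It is ADV.
The only consistent sequence is: NOUN ADV ADV NOUN CONJ NOUN NOUN.
Check: rule 1 holds; rule 2 holds; rule 3 holds; rule 4 holds; rule 5 holds.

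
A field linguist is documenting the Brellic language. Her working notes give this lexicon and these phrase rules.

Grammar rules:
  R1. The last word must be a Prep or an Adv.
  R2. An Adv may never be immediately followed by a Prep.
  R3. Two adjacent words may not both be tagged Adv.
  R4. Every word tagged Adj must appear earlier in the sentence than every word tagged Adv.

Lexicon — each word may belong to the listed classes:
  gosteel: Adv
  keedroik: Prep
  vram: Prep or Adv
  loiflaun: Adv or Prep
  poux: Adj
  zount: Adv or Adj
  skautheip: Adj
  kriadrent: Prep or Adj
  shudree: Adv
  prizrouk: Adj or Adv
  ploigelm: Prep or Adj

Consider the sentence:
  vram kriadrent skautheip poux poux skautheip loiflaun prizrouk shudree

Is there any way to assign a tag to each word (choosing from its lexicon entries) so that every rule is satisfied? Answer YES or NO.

YES

Candidates per position — 1:vram {Prep,Adv}; 2:kriadrent {Prep,Adj}; 3:skautheip {Adj}; 4:poux {Adj}; 5:poux {Adj}; 6:skautheip {Adj}; 7:loiflaun {Adv,Prep}; 8:prizrouk {Adj,Adv}; 9:shudree {Adv}.
One satisfying assignment: Prep Prep Adj Adj Adj Adj Prep Adj Adv.
Verifying each rule — rule 1 ok; rule 2 ok; rule 3 ok; rule 4 ok.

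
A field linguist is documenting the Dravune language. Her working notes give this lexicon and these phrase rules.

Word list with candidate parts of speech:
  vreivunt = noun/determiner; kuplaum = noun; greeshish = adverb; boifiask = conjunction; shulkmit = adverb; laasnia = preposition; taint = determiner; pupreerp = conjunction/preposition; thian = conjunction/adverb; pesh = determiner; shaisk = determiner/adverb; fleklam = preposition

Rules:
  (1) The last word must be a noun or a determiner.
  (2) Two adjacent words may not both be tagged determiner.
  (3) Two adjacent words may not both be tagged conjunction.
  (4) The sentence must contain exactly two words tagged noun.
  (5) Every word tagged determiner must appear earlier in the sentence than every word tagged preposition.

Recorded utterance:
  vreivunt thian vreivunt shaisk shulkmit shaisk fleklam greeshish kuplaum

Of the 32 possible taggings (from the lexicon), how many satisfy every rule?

12

Candidates per position — 1:vreivunt {noun,determiner}; 2:thian {conjunction,adverb}; 3:vreivunt {noun,determiner}; 4:shaisk {determiner,adverb}; 5:shulkmit {adverb}; 6:shaisk {determiner,adverb}; 7:fleklam {preposition}; 8:greeshish {adverb}; 9:kuplaum {noun}.
There are 32 candidate sequences in total.
Checking each against the rules leaves 12 sequences.
Count = 12.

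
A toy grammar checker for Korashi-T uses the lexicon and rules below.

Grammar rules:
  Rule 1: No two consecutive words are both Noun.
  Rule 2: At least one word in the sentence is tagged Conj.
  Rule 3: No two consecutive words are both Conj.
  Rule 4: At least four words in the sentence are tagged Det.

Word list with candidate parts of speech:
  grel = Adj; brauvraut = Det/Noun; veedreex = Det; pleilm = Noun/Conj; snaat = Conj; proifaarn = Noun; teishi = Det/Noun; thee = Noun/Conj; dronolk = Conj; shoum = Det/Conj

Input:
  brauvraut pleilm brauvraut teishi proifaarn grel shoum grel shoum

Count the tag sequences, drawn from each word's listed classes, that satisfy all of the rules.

7

Candidates per position — 1:brauvraut {Det,Noun}; 2:pleilm {Noun,Conj}; 3:brauvraut {Det,Noun}; 4:teishi {Det,Noun}; 5:proifaarn {Noun}; 6:grel {Adj}; 7:shoum {Det,Conj}; 8:grel {Adj}; 9:shoum {Det,Conj}.
There are 64 candidate sequences in total.
Checking each against the rules leaves 7 sequences.
Count = 7.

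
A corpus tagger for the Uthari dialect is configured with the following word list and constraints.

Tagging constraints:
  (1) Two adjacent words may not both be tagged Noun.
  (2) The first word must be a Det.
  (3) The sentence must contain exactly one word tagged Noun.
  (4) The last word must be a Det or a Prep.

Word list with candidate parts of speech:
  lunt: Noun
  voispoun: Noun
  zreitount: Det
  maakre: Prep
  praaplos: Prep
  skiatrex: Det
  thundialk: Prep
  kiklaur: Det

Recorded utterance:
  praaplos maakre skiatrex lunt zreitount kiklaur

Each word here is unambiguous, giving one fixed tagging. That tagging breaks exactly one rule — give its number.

2

Fixed tagging: Prep Prep Det Noun Det Det.
Rule check: R1 ✓, R2 ✗, R3 ✓, R4 ✓.
Only rule 2 fails.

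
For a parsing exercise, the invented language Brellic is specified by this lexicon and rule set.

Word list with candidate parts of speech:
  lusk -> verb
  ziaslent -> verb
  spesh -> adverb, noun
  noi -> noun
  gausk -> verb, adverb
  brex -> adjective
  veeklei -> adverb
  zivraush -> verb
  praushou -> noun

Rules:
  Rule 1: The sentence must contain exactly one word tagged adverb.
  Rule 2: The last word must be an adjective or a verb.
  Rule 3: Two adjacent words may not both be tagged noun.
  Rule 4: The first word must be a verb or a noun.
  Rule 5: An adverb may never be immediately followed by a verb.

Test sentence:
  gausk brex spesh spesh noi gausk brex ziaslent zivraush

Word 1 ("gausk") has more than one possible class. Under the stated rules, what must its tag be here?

Candidates per position — 1:gausk {verb,adverb}; 2:brex {adjective}; 3:spesh {adverb,noun}; 4:spesh {adverb,noun}; 5:noi {noun}; 6:gausk {verb,adverb}; 7:brex {adjective}; 8:ziaslent {verb}; 9:zivraush {verb}.
Position 1: adverb is ruled out by rule 4; that leaves verb.
Position 4: noun is ruled out by rule 3; that leaves adverb.
Position 6: adverb is ruled out by rule 1; that leaves verb.
Position 3: adverb is ruled out by rule 1; that leaves noun.
That leaves exactly one tagging: verb adjective noun adverb noun verb adjective verb verb.
Checking: rule 1 ok; rule 2 ok; rule 3 ok; rule 4 ok; rule 5 ok.

verb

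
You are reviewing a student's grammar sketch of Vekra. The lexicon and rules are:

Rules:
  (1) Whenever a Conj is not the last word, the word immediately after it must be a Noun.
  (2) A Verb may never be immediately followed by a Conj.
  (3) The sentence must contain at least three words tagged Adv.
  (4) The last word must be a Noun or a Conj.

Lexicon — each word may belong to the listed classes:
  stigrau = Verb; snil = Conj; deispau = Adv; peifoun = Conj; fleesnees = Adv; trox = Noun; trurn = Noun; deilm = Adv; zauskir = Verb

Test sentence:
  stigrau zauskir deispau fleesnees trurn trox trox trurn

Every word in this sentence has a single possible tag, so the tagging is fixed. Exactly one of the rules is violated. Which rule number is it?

3

Fixed tagging: Verb Verb Adv Adv Noun Noun Noun Noun.
Applying the rules: R1 pass, R2 pass, R3 fail, R4 pass.
Only rule 3 fails.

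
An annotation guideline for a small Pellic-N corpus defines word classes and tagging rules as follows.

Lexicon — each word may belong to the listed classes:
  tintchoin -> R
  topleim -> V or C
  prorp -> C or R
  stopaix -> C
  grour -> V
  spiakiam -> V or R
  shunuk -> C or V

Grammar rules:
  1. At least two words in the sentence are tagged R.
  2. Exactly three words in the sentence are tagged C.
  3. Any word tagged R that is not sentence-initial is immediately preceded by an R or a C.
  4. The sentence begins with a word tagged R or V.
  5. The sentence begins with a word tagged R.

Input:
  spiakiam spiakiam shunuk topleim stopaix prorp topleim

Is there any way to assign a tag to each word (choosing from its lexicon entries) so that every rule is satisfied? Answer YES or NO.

YES

Candidates per position — 1:spiakiam {V,R}; 2:spiakiam {V,R}; 3:shunuk {C,V}; 4:topleim {V,C}; 5:stopaix {C}; 6:prorp {C,R}; 7:topleim {V,C}.
One satisfying assignment: R R V C C R C.
Checking: rule 1 satisfied; rule 2 satisfied; rule 3 satisfied; rule 4 satisfied; rule 5 satisfied.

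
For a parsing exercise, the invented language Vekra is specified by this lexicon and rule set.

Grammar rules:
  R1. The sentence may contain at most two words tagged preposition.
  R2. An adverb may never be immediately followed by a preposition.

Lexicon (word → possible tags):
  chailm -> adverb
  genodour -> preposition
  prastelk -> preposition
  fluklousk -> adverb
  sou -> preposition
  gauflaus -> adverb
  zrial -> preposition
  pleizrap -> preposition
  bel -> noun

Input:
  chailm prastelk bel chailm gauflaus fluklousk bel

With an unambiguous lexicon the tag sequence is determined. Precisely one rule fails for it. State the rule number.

Fixed tagging: adverb preposition noun adverb adverb adverb noun.
Checking each rule: R1 ok, R2 fails.
Only rule 2 fails.

2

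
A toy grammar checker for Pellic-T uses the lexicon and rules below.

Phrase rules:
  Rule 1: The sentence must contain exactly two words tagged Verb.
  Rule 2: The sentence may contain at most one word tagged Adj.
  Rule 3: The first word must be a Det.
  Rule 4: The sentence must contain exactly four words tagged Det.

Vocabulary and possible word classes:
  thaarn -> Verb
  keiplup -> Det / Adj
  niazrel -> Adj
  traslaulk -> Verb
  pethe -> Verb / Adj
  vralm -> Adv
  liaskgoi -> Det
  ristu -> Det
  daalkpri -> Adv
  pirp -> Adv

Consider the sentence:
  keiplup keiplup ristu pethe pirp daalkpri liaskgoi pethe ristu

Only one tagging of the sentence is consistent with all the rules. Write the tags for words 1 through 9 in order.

Candidates per position — 1:keiplup {Det,Adj}; 2:keiplup {Det,Adj}; 3:ristu {Det}; 4:pethe {Verb,Adj}; 5:pirp {Adv}; 6:daalkpri {Adv}; 7:liaskgoi {Det}; 8:pethe {Verb,Adj}; 9:ristu {Det}.
Position 1: Adj is ruled out by rule 3; that leaves Det.
Position 2: Det is ruled out by rule 4; that leaves Adj.
Position 4: Adj is ruled out by rule 1; that leaves Verb.
Position 8: Adj is ruled out by rule 1; that leaves Verb.
The unique satisfying tagging is: Det Adj Det Verb Adv Adv Det Verb Det.
Check: rule 1 ✓; rule 2 ✓; rule 3 ✓; rule 4 ✓.

Det Adj Det Verb Adv Adv Det Verb Det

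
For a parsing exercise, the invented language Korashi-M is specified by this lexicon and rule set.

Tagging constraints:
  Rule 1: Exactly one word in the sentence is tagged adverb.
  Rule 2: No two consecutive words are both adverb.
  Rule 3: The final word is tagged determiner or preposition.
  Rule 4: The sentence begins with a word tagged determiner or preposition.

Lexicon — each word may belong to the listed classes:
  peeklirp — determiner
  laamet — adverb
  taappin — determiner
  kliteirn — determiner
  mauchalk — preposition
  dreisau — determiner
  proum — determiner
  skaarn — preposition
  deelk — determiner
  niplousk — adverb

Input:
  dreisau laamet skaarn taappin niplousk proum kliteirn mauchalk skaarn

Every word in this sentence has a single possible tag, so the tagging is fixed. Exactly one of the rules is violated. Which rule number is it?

1

Fixed tagging: determiner adverb preposition determiner adverb determiner determiner preposition preposition.
Applying the rules: R1 violated, R2 holds, R3 holds, R4 holds.
Only rule 1 fails.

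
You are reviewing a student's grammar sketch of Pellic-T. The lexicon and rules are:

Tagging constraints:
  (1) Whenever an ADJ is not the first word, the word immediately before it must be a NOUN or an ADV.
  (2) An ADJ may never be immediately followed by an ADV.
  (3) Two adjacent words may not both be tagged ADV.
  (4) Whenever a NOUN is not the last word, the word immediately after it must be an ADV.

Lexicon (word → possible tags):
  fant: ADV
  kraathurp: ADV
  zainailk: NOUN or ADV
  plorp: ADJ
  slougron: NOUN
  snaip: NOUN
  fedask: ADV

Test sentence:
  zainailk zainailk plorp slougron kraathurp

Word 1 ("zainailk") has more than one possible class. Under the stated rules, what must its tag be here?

Candidates per position — 1:zainailk {NOUN,ADV}; 2:zainailk {NOUN,ADV}; 3:plorp {ADJ}; 4:slougron {NOUN}; 5:kraathurp {ADV}.
If word 2 were NOUN, no tagging could satisfy rule 4; so word 2 is ADV.
If word 1 were ADV, no tagging could satisfy rule 3; so word 1 is NOUN.
The unique satisfying tagging is: NOUN ADV ADJ NOUN ADV.
Verifying each rule — rule 1 satisfied; rule 2 satisfied; rule 3 satisfied; rule 4 satisfied.

NOUN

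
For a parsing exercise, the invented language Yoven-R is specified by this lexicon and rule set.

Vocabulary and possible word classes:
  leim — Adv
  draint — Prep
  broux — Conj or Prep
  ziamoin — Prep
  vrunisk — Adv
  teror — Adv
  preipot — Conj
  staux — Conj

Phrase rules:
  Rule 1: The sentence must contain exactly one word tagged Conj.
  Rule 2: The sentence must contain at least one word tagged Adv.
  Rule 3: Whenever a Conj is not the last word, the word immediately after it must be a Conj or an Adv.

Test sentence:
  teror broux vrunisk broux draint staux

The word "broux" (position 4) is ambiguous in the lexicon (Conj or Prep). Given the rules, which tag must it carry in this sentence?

Candidates per position — 1:teror {Adv}; 2:broux {Conj,Prep}; 3:vrunisk {Adv}; 4:broux {Conj,Prep}; 5:draint {Prep}; 6:staux {Conj}.
Word 2 cannot be Conj — rule 1 would then fail for every completion. It is Prep.
Word 4 cannot be Conj — rule 1 would then fail for every completion. It is Prep.
So the tagging must be: Adv Prep Adv Prep Prep Conj.
Rule-by-rule: rule 1 ✓; rule 2 ✓; rule 3 ✓.

Prep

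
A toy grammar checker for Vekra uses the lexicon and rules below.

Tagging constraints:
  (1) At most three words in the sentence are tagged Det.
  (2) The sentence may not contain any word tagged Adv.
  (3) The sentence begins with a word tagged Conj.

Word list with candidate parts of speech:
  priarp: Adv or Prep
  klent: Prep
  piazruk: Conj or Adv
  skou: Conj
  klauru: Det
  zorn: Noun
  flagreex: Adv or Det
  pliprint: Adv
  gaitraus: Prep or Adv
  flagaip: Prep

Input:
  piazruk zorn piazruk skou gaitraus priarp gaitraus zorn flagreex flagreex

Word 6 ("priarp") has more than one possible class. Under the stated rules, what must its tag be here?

Prep

Candidates per position — 1:piazruk {Conj,Adv}; 2:zorn {Noun}; 3:piazruk {Conj,Adv}; 4:skou {Conj}; 5:gaitraus {Prep,Adv}; 6:priarp {Adv,Prep}; 7:gaitraus {Prep,Adv}; 8:zorn {Noun}; 9:flagreex {Adv,Det}; 10:flagreex {Adv,Det}.
Position 1: tagging it Adv would leave rule 2 unsatisfiable, so it must be Conj.
Position 3: tagging it Adv would leave rule 2 unsatisfiable, so it must be Conj.
Position 5: tagging it Adv would leave rule 2 unsatisfiable, so it must be Prep.
Position 6: tagging it Adv would leave rule 2 unsatisfiable, so it must be Prep.
Position 7: tagging it Adv would leave rule 2 unsatisfiable, so it must be Prep.
Position 9: tagging it Adv would leave rule 2 unsatisfiable, so it must be Det.
Position 10: tagging it Adv would leave rule 2 unsatisfiable, so it must be Det.
The unique satisfying tagging is: Conj Noun Conj Conj Prep Prep Prep Noun Det Det.
Verifying each rule — rule 1 ok; rule 2 ok; rule 3 ok.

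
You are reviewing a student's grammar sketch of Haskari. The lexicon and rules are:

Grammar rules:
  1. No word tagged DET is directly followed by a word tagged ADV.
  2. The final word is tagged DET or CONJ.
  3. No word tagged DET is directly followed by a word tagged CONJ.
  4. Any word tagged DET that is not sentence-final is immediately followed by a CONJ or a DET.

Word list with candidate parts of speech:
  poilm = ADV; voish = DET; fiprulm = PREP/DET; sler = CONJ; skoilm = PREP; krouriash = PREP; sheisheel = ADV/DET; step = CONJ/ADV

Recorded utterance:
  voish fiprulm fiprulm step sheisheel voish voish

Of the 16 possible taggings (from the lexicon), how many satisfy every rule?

Candidates per position — 1:voish {DET}; 2:fiprulm {PREP,DET}; 3:fiprulm {PREP,DET}; 4:step {CONJ,ADV}; 5:sheisheel {ADV,DET}; 6:voish {DET}; 7:voish {DET}.
There are 16 candidate sequences in total.
Every candidate sequence violates at least one rule; no consistent tagging exists.
Count = 0.

0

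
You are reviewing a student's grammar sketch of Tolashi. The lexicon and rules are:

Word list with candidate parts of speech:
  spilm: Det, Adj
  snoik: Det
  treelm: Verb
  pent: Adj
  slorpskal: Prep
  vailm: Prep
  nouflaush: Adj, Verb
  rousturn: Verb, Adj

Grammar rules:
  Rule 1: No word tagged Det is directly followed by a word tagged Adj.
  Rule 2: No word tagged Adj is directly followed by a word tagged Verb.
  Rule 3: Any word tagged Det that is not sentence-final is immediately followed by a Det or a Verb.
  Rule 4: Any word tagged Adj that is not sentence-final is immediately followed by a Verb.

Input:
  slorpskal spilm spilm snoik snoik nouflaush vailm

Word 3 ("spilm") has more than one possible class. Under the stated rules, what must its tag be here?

Candidates per position — 1:slorpskal {Prep}; 2:spilm {Det,Adj}; 3:spilm {Det,Adj}; 4:snoik {Det}; 5:snoik {Det}; 6:nouflaush {Adj,Verb}; 7:vailm {Prep}.
Word 2 cannot be Adj — rule 4 would then fail for every completion. It is Det.
Word 3 cannot be Adj — rule 1 would then fail for every completion. It is Det.
Word 6 cannot be Adj — rule 1 would then fail for every completion. It is Verb.
So the tagging must be: Prep Det Det Det Det Verb Prep.
Checking: rule 1 satisfied; rule 2 satisfied; rule 3 satisfied; rule 4 satisfied.

Det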